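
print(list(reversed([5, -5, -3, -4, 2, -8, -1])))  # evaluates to [-1, -8, 2, -4, -3, -5, 5]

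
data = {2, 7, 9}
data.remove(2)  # {7, 9}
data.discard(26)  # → {7, 9}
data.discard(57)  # {7, 9}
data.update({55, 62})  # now {7, 9, 55, 62}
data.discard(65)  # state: {7, 9, 55, 62}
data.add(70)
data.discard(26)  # {7, 9, 55, 62, 70}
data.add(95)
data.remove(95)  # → {7, 9, 55, 62, 70}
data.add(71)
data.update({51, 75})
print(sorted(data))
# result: [7, 9, 51, 55, 62, 70, 71, 75]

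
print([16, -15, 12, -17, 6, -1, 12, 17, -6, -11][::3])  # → [16, -17, 12, -11]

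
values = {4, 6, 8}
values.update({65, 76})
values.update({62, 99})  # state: {4, 6, 8, 62, 65, 76, 99}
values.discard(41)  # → {4, 6, 8, 62, 65, 76, 99}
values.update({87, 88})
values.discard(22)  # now {4, 6, 8, 62, 65, 76, 87, 88, 99}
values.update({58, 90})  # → {4, 6, 8, 58, 62, 65, 76, 87, 88, 90, 99}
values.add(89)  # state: {4, 6, 8, 58, 62, 65, 76, 87, 88, 89, 90, 99}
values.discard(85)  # {4, 6, 8, 58, 62, 65, 76, 87, 88, 89, 90, 99}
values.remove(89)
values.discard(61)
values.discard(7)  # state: {4, 6, 8, 58, 62, 65, 76, 87, 88, 90, 99}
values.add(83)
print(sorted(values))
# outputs [4, 6, 8, 58, 62, 65, 76, 83, 87, 88, 90, 99]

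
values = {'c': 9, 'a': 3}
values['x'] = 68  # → {'c': 9, 'a': 3, 'x': 68}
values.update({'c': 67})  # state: {'c': 67, 'a': 3, 'x': 68}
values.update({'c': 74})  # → {'c': 74, 'a': 3, 'x': 68}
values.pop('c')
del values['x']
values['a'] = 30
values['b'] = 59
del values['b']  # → {'a': 30}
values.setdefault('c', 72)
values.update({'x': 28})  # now {'a': 30, 'c': 72, 'x': 28}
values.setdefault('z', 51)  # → 51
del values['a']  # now {'c': 72, 'x': 28, 'z': 51}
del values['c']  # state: {'x': 28, 'z': 51}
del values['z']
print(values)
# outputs {'x': 28}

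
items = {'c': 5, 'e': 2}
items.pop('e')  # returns 2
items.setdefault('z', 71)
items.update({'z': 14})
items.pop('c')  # 5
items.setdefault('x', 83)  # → 83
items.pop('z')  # 14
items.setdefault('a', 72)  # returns 72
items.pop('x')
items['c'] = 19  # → {'a': 72, 'c': 19}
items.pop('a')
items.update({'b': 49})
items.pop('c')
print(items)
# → {'b': 49}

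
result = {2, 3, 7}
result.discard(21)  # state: {2, 3, 7}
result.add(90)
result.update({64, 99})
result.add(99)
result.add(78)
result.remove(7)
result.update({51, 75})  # {2, 3, 51, 64, 75, 78, 90, 99}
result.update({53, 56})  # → {2, 3, 51, 53, 56, 64, 75, 78, 90, 99}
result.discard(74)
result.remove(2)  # {3, 51, 53, 56, 64, 75, 78, 90, 99}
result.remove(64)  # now {3, 51, 53, 56, 75, 78, 90, 99}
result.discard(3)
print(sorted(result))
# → [51, 53, 56, 75, 78, 90, 99]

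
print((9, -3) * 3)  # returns (9, -3, 9, -3, 9, -3)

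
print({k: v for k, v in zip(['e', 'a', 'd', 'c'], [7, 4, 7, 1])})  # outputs {'e': 7, 'a': 4, 'd': 7, 'c': 1}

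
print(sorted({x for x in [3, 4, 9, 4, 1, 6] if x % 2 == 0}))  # [4, 6]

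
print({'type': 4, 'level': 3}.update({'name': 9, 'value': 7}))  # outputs None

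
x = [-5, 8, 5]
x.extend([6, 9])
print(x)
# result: [-5, 8, 5, 6, 9]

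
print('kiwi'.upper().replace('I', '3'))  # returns K3W3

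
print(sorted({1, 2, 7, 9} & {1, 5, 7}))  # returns [1, 7]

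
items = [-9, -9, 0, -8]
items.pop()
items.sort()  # [-9, -9, 0]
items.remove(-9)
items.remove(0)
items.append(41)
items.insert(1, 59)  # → [-9, 59, 41]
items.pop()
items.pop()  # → 59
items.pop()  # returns -9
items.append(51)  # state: [51]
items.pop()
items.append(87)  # [87]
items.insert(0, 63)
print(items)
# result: [63, 87]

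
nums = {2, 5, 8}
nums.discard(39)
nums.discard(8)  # {2, 5}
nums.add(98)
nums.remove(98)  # {2, 5}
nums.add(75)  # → {2, 5, 75}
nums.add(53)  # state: {2, 5, 53, 75}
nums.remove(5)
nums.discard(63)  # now {2, 53, 75}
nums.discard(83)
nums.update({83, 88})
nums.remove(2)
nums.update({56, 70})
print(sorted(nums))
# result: [53, 56, 70, 75, 83, 88]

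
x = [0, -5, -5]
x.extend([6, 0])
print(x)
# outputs [0, -5, -5, 6, 0]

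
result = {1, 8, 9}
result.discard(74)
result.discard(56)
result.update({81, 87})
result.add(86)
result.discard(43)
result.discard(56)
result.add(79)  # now {1, 8, 9, 79, 81, 86, 87}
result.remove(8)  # {1, 9, 79, 81, 86, 87}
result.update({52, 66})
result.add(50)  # {1, 9, 50, 52, 66, 79, 81, 86, 87}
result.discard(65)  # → {1, 9, 50, 52, 66, 79, 81, 86, 87}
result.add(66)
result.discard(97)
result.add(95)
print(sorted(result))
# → [1, 9, 50, 52, 66, 79, 81, 86, 87, 95]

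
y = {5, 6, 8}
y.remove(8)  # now {5, 6}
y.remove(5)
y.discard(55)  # {6}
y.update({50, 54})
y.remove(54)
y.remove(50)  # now {6}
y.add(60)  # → {6, 60}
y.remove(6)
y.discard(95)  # {60}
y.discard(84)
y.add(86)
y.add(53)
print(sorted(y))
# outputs [53, 60, 86]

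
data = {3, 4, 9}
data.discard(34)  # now {3, 4, 9}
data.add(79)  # {3, 4, 9, 79}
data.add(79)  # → {3, 4, 9, 79}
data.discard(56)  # {3, 4, 9, 79}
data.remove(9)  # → {3, 4, 79}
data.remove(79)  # {3, 4}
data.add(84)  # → {3, 4, 84}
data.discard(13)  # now {3, 4, 84}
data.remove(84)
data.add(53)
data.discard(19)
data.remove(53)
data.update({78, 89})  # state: {3, 4, 78, 89}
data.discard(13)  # {3, 4, 78, 89}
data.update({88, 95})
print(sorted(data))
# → [3, 4, 78, 88, 89, 95]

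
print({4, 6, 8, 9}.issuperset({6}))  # True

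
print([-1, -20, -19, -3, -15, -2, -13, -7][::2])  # [-1, -19, -15, -13]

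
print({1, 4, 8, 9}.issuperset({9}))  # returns True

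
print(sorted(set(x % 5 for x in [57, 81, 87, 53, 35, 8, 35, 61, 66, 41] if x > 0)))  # [0, 1, 2, 3]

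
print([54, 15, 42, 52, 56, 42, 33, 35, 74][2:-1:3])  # [42, 42]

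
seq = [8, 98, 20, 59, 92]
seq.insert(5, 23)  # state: [8, 98, 20, 59, 92, 23]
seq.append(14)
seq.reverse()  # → [14, 23, 92, 59, 20, 98, 8]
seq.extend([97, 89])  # [14, 23, 92, 59, 20, 98, 8, 97, 89]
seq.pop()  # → 89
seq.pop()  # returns 97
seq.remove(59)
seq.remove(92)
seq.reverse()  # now [8, 98, 20, 23, 14]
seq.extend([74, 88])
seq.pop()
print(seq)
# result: [8, 98, 20, 23, 14, 74]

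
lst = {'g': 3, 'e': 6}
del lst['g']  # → {'e': 6}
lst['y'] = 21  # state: {'e': 6, 'y': 21}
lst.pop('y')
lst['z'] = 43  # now {'e': 6, 'z': 43}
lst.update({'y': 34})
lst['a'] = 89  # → {'e': 6, 'z': 43, 'y': 34, 'a': 89}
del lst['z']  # {'e': 6, 'y': 34, 'a': 89}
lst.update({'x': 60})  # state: {'e': 6, 'y': 34, 'a': 89, 'x': 60}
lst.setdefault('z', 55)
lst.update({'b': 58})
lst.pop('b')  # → 58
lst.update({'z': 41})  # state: {'e': 6, 'y': 34, 'a': 89, 'x': 60, 'z': 41}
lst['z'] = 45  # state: {'e': 6, 'y': 34, 'a': 89, 'x': 60, 'z': 45}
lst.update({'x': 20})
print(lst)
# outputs {'e': 6, 'y': 34, 'a': 89, 'x': 20, 'z': 45}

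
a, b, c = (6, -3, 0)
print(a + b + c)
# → 3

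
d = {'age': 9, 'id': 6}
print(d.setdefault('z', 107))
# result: 107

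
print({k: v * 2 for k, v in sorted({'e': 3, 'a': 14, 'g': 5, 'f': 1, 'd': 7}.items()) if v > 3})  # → {'a': 28, 'd': 14, 'g': 10}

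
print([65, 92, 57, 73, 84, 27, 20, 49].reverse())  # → None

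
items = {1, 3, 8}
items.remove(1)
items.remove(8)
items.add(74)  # {3, 74}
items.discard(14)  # {3, 74}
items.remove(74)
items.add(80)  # {3, 80}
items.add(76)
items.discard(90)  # {3, 76, 80}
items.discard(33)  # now {3, 76, 80}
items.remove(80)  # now {3, 76}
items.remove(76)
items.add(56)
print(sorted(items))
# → [3, 56]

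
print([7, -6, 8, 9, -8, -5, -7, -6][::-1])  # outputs [-6, -7, -5, -8, 9, 8, -6, 7]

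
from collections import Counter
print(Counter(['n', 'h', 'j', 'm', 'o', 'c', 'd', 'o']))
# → Counter({'o': 2, 'n': 1, 'h': 1, 'j': 1, 'm': 1, 'c': 1, 'd': 1})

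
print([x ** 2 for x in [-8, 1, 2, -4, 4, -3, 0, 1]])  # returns [64, 1, 4, 16, 16, 9, 0, 1]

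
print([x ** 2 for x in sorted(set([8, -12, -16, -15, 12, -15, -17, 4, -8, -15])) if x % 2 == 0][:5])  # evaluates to [256, 144, 64, 16, 64]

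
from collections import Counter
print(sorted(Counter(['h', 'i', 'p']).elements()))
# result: ['h', 'i', 'p']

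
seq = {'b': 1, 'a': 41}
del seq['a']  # {'b': 1}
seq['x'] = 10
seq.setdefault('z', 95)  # 95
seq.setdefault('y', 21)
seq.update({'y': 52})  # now {'b': 1, 'x': 10, 'z': 95, 'y': 52}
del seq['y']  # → {'b': 1, 'x': 10, 'z': 95}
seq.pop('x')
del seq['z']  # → {'b': 1}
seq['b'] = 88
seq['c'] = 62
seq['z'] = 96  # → {'b': 88, 'c': 62, 'z': 96}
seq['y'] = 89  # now {'b': 88, 'c': 62, 'z': 96, 'y': 89}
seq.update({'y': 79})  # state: {'b': 88, 'c': 62, 'z': 96, 'y': 79}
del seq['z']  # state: {'b': 88, 'c': 62, 'y': 79}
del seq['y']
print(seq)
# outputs {'b': 88, 'c': 62}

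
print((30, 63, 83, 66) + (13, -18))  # (30, 63, 83, 66, 13, -18)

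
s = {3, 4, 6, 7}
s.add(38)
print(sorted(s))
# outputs [3, 4, 6, 7, 38]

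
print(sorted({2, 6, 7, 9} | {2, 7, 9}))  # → [2, 6, 7, 9]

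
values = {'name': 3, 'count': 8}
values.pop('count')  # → 8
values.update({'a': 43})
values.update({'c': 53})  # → {'name': 3, 'a': 43, 'c': 53}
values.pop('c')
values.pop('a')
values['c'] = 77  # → {'name': 3, 'c': 77}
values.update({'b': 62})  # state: {'name': 3, 'c': 77, 'b': 62}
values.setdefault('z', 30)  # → 30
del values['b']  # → {'name': 3, 'c': 77, 'z': 30}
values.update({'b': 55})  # {'name': 3, 'c': 77, 'z': 30, 'b': 55}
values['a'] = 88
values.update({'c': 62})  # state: {'name': 3, 'c': 62, 'z': 30, 'b': 55, 'a': 88}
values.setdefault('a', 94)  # 88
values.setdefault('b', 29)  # 55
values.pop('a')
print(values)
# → {'name': 3, 'c': 62, 'z': 30, 'b': 55}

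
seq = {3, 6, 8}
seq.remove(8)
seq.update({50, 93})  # {3, 6, 50, 93}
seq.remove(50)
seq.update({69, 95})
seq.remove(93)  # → {3, 6, 69, 95}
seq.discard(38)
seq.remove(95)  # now {3, 6, 69}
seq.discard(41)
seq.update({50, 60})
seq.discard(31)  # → {3, 6, 50, 60, 69}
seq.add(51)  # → {3, 6, 50, 51, 60, 69}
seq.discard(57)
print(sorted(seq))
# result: [3, 6, 50, 51, 60, 69]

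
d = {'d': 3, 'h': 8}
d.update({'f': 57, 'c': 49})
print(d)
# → {'d': 3, 'h': 8, 'f': 57, 'c': 49}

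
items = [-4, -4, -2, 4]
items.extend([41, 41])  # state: [-4, -4, -2, 4, 41, 41]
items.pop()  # 41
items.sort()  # [-4, -4, -2, 4, 41]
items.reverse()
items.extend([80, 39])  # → [41, 4, -2, -4, -4, 80, 39]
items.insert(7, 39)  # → [41, 4, -2, -4, -4, 80, 39, 39]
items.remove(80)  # [41, 4, -2, -4, -4, 39, 39]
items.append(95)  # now [41, 4, -2, -4, -4, 39, 39, 95]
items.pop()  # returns 95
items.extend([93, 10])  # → [41, 4, -2, -4, -4, 39, 39, 93, 10]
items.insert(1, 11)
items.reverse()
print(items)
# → [10, 93, 39, 39, -4, -4, -2, 4, 11, 41]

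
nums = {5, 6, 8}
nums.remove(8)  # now {5, 6}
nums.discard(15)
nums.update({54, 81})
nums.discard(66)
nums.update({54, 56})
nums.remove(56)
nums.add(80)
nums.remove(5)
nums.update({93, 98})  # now {6, 54, 80, 81, 93, 98}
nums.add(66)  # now {6, 54, 66, 80, 81, 93, 98}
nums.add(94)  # {6, 54, 66, 80, 81, 93, 94, 98}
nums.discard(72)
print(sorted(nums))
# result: [6, 54, 66, 80, 81, 93, 94, 98]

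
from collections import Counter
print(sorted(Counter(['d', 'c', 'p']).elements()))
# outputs ['c', 'd', 'p']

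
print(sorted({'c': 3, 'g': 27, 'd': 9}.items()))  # [('c', 3), ('d', 9), ('g', 27)]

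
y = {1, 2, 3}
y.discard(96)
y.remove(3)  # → {1, 2}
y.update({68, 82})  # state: {1, 2, 68, 82}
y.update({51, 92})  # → {1, 2, 51, 68, 82, 92}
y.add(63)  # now {1, 2, 51, 63, 68, 82, 92}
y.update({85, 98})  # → {1, 2, 51, 63, 68, 82, 85, 92, 98}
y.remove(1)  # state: {2, 51, 63, 68, 82, 85, 92, 98}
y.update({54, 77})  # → {2, 51, 54, 63, 68, 77, 82, 85, 92, 98}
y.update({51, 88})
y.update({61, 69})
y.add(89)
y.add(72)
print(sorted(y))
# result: [2, 51, 54, 61, 63, 68, 69, 72, 77, 82, 85, 88, 89, 92, 98]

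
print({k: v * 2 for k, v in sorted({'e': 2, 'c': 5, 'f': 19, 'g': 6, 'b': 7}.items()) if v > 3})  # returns {'b': 14, 'c': 10, 'f': 38, 'g': 12}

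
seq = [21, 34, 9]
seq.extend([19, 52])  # [21, 34, 9, 19, 52]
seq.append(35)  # [21, 34, 9, 19, 52, 35]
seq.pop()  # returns 35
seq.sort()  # [9, 19, 21, 34, 52]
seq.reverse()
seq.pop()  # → 9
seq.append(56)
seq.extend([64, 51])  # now [52, 34, 21, 19, 56, 64, 51]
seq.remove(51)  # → [52, 34, 21, 19, 56, 64]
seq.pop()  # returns 64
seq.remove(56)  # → [52, 34, 21, 19]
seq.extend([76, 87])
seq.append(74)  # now [52, 34, 21, 19, 76, 87, 74]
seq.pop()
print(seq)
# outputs [52, 34, 21, 19, 76, 87]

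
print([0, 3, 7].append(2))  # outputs None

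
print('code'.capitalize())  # Code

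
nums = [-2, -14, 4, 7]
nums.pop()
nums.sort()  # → [-14, -2, 4]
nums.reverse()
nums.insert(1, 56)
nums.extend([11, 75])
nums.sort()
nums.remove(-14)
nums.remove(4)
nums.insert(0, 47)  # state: [47, -2, 11, 56, 75]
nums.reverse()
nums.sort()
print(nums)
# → [-2, 11, 47, 56, 75]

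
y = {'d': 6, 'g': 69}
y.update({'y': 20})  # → {'d': 6, 'g': 69, 'y': 20}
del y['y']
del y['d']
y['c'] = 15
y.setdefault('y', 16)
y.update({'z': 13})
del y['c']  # {'g': 69, 'y': 16, 'z': 13}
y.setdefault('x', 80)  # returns 80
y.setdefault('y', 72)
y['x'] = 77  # {'g': 69, 'y': 16, 'z': 13, 'x': 77}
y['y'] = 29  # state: {'g': 69, 'y': 29, 'z': 13, 'x': 77}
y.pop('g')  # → 69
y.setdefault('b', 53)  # 53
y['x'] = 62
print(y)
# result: {'y': 29, 'z': 13, 'x': 62, 'b': 53}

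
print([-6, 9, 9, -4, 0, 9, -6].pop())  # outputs -6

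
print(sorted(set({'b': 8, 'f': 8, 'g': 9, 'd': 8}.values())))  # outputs [8, 9]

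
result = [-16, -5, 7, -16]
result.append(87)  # [-16, -5, 7, -16, 87]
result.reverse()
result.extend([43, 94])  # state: [87, -16, 7, -5, -16, 43, 94]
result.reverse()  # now [94, 43, -16, -5, 7, -16, 87]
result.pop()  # 87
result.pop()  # -16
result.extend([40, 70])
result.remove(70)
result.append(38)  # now [94, 43, -16, -5, 7, 40, 38]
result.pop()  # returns 38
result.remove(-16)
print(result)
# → [94, 43, -5, 7, 40]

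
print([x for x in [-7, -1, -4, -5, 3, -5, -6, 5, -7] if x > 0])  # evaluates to [3, 5]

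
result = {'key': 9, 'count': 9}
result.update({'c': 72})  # {'key': 9, 'count': 9, 'c': 72}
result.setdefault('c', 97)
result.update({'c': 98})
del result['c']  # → {'key': 9, 'count': 9}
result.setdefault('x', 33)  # 33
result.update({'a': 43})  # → {'key': 9, 'count': 9, 'x': 33, 'a': 43}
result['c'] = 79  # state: {'key': 9, 'count': 9, 'x': 33, 'a': 43, 'c': 79}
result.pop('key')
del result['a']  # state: {'count': 9, 'x': 33, 'c': 79}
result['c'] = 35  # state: {'count': 9, 'x': 33, 'c': 35}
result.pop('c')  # 35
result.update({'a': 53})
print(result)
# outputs {'count': 9, 'x': 33, 'a': 53}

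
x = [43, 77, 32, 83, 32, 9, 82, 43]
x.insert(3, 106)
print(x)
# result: [43, 77, 32, 106, 83, 32, 9, 82, 43]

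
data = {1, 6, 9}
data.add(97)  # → {1, 6, 9, 97}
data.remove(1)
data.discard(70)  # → {6, 9, 97}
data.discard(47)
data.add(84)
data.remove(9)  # {6, 84, 97}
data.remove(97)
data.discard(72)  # {6, 84}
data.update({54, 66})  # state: {6, 54, 66, 84}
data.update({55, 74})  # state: {6, 54, 55, 66, 74, 84}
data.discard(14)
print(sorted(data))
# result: [6, 54, 55, 66, 74, 84]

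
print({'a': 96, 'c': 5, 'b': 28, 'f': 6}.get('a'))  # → 96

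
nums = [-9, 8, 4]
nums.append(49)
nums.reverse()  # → [49, 4, 8, -9]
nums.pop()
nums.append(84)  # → [49, 4, 8, 84]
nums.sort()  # [4, 8, 49, 84]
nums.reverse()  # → [84, 49, 8, 4]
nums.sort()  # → [4, 8, 49, 84]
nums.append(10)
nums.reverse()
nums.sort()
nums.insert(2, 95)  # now [4, 8, 95, 10, 49, 84]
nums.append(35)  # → [4, 8, 95, 10, 49, 84, 35]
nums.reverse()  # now [35, 84, 49, 10, 95, 8, 4]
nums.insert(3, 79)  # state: [35, 84, 49, 79, 10, 95, 8, 4]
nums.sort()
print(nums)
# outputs [4, 8, 10, 35, 49, 79, 84, 95]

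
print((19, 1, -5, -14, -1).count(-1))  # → 1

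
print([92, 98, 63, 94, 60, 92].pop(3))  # 94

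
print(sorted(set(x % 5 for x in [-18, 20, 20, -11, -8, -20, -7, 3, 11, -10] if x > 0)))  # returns [0, 1, 3]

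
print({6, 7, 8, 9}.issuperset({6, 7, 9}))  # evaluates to True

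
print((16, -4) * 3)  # (16, -4, 16, -4, 16, -4)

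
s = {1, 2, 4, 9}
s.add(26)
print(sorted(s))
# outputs [1, 2, 4, 9, 26]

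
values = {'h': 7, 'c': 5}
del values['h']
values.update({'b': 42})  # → {'c': 5, 'b': 42}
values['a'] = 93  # {'c': 5, 'b': 42, 'a': 93}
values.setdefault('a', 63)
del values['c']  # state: {'b': 42, 'a': 93}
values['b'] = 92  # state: {'b': 92, 'a': 93}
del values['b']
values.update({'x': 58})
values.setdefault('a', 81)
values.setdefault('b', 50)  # 50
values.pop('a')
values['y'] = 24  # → {'x': 58, 'b': 50, 'y': 24}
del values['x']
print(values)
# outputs {'b': 50, 'y': 24}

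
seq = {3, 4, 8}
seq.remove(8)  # {3, 4}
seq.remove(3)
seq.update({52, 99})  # {4, 52, 99}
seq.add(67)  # {4, 52, 67, 99}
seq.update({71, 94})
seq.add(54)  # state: {4, 52, 54, 67, 71, 94, 99}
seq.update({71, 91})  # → {4, 52, 54, 67, 71, 91, 94, 99}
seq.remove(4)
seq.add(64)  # {52, 54, 64, 67, 71, 91, 94, 99}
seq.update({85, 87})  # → {52, 54, 64, 67, 71, 85, 87, 91, 94, 99}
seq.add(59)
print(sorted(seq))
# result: [52, 54, 59, 64, 67, 71, 85, 87, 91, 94, 99]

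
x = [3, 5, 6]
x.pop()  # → 6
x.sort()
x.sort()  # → [3, 5]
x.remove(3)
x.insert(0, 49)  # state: [49, 5]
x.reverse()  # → [5, 49]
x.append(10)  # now [5, 49, 10]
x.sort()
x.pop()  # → 49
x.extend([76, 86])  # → [5, 10, 76, 86]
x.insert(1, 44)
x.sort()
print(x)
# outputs [5, 10, 44, 76, 86]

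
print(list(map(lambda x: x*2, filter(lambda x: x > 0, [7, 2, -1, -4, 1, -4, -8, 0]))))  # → [14, 4, 2]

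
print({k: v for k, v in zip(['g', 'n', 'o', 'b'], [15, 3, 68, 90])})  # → {'g': 15, 'n': 3, 'o': 68, 'b': 90}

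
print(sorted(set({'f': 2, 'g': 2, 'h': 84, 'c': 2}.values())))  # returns [2, 84]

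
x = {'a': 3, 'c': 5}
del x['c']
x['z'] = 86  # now {'a': 3, 'z': 86}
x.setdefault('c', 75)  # 75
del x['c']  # {'a': 3, 'z': 86}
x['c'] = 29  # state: {'a': 3, 'z': 86, 'c': 29}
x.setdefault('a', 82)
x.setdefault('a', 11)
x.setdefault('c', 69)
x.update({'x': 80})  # {'a': 3, 'z': 86, 'c': 29, 'x': 80}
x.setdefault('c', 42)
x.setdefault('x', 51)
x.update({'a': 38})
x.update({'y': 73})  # {'a': 38, 'z': 86, 'c': 29, 'x': 80, 'y': 73}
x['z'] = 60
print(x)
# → {'a': 38, 'z': 60, 'c': 29, 'x': 80, 'y': 73}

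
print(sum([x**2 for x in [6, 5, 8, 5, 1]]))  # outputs 151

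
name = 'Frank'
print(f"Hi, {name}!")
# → Hi, Frank!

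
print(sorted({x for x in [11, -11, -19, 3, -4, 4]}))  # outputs [-19, -11, -4, 3, 4, 11]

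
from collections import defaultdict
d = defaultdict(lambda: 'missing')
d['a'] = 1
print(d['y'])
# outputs missing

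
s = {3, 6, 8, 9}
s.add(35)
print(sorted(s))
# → [3, 6, 8, 9, 35]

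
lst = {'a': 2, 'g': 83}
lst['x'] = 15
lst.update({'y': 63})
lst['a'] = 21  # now {'a': 21, 'g': 83, 'x': 15, 'y': 63}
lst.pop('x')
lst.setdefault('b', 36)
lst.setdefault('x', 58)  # 58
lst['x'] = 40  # {'a': 21, 'g': 83, 'y': 63, 'b': 36, 'x': 40}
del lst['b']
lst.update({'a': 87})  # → {'a': 87, 'g': 83, 'y': 63, 'x': 40}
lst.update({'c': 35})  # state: {'a': 87, 'g': 83, 'y': 63, 'x': 40, 'c': 35}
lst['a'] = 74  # {'a': 74, 'g': 83, 'y': 63, 'x': 40, 'c': 35}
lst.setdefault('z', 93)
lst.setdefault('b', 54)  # 54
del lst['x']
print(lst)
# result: {'a': 74, 'g': 83, 'y': 63, 'c': 35, 'z': 93, 'b': 54}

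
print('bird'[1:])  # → ird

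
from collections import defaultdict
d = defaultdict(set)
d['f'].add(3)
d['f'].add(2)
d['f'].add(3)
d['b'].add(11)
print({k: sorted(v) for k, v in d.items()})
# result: {'f': [2, 3], 'b': [11]}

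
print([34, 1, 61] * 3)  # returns [34, 1, 61, 34, 1, 61, 34, 1, 61]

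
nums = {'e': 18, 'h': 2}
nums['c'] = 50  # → {'e': 18, 'h': 2, 'c': 50}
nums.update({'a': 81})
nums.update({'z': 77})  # {'e': 18, 'h': 2, 'c': 50, 'a': 81, 'z': 77}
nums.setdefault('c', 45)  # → 50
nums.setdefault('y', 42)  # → 42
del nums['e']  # {'h': 2, 'c': 50, 'a': 81, 'z': 77, 'y': 42}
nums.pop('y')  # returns 42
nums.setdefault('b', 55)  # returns 55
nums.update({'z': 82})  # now {'h': 2, 'c': 50, 'a': 81, 'z': 82, 'b': 55}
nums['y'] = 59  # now {'h': 2, 'c': 50, 'a': 81, 'z': 82, 'b': 55, 'y': 59}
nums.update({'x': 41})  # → {'h': 2, 'c': 50, 'a': 81, 'z': 82, 'b': 55, 'y': 59, 'x': 41}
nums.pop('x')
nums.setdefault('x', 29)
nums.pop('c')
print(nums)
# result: {'h': 2, 'a': 81, 'z': 82, 'b': 55, 'y': 59, 'x': 29}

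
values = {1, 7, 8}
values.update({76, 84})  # {1, 7, 8, 76, 84}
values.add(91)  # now {1, 7, 8, 76, 84, 91}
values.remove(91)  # {1, 7, 8, 76, 84}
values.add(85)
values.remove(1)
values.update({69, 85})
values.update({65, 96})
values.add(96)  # {7, 8, 65, 69, 76, 84, 85, 96}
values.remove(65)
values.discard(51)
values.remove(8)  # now {7, 69, 76, 84, 85, 96}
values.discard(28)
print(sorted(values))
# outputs [7, 69, 76, 84, 85, 96]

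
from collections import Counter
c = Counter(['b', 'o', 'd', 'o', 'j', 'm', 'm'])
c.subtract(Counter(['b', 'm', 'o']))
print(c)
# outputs Counter({'o': 1, 'd': 1, 'j': 1, 'm': 1, 'b': 0})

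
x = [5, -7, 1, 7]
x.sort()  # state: [-7, 1, 5, 7]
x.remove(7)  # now [-7, 1, 5]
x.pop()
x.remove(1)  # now [-7]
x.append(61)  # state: [-7, 61]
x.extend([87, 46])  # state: [-7, 61, 87, 46]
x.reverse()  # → [46, 87, 61, -7]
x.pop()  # -7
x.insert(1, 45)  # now [46, 45, 87, 61]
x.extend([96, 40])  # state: [46, 45, 87, 61, 96, 40]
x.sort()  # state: [40, 45, 46, 61, 87, 96]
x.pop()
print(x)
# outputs [40, 45, 46, 61, 87]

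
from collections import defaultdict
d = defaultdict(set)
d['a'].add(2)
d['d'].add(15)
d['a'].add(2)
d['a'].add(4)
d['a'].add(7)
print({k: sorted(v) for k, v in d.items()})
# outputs {'a': [2, 4, 7], 'd': [15]}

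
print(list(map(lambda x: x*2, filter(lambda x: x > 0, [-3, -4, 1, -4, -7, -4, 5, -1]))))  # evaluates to [2, 10]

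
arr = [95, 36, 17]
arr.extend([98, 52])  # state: [95, 36, 17, 98, 52]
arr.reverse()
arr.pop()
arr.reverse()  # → [36, 17, 98, 52]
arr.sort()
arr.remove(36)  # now [17, 52, 98]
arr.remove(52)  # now [17, 98]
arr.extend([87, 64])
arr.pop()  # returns 64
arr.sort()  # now [17, 87, 98]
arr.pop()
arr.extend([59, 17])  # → [17, 87, 59, 17]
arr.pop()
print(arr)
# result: [17, 87, 59]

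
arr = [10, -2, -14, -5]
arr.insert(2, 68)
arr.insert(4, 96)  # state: [10, -2, 68, -14, 96, -5]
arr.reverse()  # [-5, 96, -14, 68, -2, 10]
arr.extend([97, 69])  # [-5, 96, -14, 68, -2, 10, 97, 69]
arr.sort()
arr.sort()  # [-14, -5, -2, 10, 68, 69, 96, 97]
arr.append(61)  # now [-14, -5, -2, 10, 68, 69, 96, 97, 61]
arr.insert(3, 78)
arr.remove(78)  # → [-14, -5, -2, 10, 68, 69, 96, 97, 61]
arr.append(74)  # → [-14, -5, -2, 10, 68, 69, 96, 97, 61, 74]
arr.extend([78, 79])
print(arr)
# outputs [-14, -5, -2, 10, 68, 69, 96, 97, 61, 74, 78, 79]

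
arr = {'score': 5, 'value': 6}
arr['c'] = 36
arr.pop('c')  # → 36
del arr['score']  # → {'value': 6}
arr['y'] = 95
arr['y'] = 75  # {'value': 6, 'y': 75}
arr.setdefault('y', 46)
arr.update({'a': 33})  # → {'value': 6, 'y': 75, 'a': 33}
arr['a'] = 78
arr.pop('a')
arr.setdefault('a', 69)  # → 69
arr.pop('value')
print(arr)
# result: {'y': 75, 'a': 69}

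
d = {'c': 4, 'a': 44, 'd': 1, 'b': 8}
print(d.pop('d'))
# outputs 1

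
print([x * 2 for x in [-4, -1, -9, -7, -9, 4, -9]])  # [-8, -2, -18, -14, -18, 8, -18]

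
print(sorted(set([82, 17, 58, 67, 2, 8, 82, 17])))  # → [2, 8, 17, 58, 67, 82]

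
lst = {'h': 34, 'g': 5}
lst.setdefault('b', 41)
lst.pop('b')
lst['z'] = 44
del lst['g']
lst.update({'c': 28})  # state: {'h': 34, 'z': 44, 'c': 28}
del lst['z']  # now {'h': 34, 'c': 28}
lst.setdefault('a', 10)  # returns 10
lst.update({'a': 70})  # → {'h': 34, 'c': 28, 'a': 70}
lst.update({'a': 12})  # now {'h': 34, 'c': 28, 'a': 12}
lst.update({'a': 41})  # {'h': 34, 'c': 28, 'a': 41}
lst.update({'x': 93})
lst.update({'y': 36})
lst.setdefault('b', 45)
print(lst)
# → {'h': 34, 'c': 28, 'a': 41, 'x': 93, 'y': 36, 'b': 45}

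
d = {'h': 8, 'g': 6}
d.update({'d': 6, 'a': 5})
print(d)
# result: {'h': 8, 'g': 6, 'd': 6, 'a': 5}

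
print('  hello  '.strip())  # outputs hello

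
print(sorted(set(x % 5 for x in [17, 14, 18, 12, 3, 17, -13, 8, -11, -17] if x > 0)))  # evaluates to [2, 3, 4]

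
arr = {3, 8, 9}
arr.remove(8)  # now {3, 9}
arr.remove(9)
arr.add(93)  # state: {3, 93}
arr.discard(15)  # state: {3, 93}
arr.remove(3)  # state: {93}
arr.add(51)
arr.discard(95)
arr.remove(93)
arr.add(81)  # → {51, 81}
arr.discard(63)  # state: {51, 81}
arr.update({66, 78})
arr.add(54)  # {51, 54, 66, 78, 81}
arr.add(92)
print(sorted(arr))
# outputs [51, 54, 66, 78, 81, 92]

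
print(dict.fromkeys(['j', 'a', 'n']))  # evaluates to {'j': None, 'a': None, 'n': None}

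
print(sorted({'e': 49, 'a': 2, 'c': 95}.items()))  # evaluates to [('a', 2), ('c', 95), ('e', 49)]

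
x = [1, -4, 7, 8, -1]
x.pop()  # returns -1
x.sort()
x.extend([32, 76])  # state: [-4, 1, 7, 8, 32, 76]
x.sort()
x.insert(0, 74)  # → [74, -4, 1, 7, 8, 32, 76]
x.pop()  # 76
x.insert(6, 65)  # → [74, -4, 1, 7, 8, 32, 65]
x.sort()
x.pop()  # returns 74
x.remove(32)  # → [-4, 1, 7, 8, 65]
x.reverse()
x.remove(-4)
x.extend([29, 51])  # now [65, 8, 7, 1, 29, 51]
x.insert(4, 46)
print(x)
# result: [65, 8, 7, 1, 46, 29, 51]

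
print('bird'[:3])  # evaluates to bir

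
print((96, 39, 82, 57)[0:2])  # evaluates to (96, 39)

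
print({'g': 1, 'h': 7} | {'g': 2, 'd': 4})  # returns {'g': 2, 'h': 7, 'd': 4}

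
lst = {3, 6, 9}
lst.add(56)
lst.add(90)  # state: {3, 6, 9, 56, 90}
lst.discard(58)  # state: {3, 6, 9, 56, 90}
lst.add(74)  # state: {3, 6, 9, 56, 74, 90}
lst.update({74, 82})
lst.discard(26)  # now {3, 6, 9, 56, 74, 82, 90}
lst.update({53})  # {3, 6, 9, 53, 56, 74, 82, 90}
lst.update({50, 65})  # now {3, 6, 9, 50, 53, 56, 65, 74, 82, 90}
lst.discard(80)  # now {3, 6, 9, 50, 53, 56, 65, 74, 82, 90}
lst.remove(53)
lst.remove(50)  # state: {3, 6, 9, 56, 65, 74, 82, 90}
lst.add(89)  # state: {3, 6, 9, 56, 65, 74, 82, 89, 90}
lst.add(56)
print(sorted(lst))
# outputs [3, 6, 9, 56, 65, 74, 82, 89, 90]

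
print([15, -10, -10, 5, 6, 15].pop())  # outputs 15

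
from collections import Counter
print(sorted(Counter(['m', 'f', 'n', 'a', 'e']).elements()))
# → ['a', 'e', 'f', 'm', 'n']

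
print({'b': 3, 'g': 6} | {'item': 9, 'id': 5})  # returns {'b': 3, 'g': 6, 'item': 9, 'id': 5}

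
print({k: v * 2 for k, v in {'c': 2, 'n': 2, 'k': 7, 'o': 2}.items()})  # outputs {'c': 4, 'n': 4, 'k': 14, 'o': 4}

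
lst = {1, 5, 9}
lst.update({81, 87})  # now {1, 5, 9, 81, 87}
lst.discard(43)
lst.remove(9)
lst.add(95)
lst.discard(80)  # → {1, 5, 81, 87, 95}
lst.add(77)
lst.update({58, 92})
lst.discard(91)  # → {1, 5, 58, 77, 81, 87, 92, 95}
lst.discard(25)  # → {1, 5, 58, 77, 81, 87, 92, 95}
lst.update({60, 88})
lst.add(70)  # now {1, 5, 58, 60, 70, 77, 81, 87, 88, 92, 95}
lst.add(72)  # {1, 5, 58, 60, 70, 72, 77, 81, 87, 88, 92, 95}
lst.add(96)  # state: {1, 5, 58, 60, 70, 72, 77, 81, 87, 88, 92, 95, 96}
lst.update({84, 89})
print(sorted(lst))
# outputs [1, 5, 58, 60, 70, 72, 77, 81, 84, 87, 88, 89, 92, 95, 96]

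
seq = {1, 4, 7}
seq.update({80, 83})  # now {1, 4, 7, 80, 83}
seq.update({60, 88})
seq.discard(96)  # {1, 4, 7, 60, 80, 83, 88}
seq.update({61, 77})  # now {1, 4, 7, 60, 61, 77, 80, 83, 88}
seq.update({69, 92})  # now {1, 4, 7, 60, 61, 69, 77, 80, 83, 88, 92}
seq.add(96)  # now {1, 4, 7, 60, 61, 69, 77, 80, 83, 88, 92, 96}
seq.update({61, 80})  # {1, 4, 7, 60, 61, 69, 77, 80, 83, 88, 92, 96}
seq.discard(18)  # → {1, 4, 7, 60, 61, 69, 77, 80, 83, 88, 92, 96}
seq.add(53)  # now {1, 4, 7, 53, 60, 61, 69, 77, 80, 83, 88, 92, 96}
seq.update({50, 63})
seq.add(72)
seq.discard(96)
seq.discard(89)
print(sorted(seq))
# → [1, 4, 7, 50, 53, 60, 61, 63, 69, 72, 77, 80, 83, 88, 92]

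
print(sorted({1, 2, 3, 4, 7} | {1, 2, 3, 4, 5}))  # [1, 2, 3, 4, 5, 7]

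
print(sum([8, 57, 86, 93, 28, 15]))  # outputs 287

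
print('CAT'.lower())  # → cat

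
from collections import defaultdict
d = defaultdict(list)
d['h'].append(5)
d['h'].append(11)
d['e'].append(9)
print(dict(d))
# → {'h': [5, 11], 'e': [9]}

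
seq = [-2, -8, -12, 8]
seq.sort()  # [-12, -8, -2, 8]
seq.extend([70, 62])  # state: [-12, -8, -2, 8, 70, 62]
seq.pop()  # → 62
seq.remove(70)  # [-12, -8, -2, 8]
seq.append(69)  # [-12, -8, -2, 8, 69]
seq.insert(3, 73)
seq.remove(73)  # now [-12, -8, -2, 8, 69]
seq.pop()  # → 69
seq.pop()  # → 8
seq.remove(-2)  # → [-12, -8]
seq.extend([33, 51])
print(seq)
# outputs [-12, -8, 33, 51]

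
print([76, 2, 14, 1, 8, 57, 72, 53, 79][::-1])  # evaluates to [79, 53, 72, 57, 8, 1, 14, 2, 76]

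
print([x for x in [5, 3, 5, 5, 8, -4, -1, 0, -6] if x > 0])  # [5, 3, 5, 5, 8]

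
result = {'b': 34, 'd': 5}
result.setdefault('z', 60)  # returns 60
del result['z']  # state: {'b': 34, 'd': 5}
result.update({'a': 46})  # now {'b': 34, 'd': 5, 'a': 46}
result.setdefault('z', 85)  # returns 85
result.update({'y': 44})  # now {'b': 34, 'd': 5, 'a': 46, 'z': 85, 'y': 44}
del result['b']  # {'d': 5, 'a': 46, 'z': 85, 'y': 44}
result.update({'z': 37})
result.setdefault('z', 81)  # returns 37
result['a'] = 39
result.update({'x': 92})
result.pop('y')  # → 44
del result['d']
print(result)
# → {'a': 39, 'z': 37, 'x': 92}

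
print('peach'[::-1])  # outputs hcaep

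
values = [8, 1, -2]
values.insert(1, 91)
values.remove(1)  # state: [8, 91, -2]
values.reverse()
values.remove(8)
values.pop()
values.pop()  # -2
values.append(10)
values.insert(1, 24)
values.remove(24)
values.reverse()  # [10]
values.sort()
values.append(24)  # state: [10, 24]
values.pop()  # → 24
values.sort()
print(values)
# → [10]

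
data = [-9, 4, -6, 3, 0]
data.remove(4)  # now [-9, -6, 3, 0]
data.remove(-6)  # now [-9, 3, 0]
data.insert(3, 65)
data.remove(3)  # [-9, 0, 65]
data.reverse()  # [65, 0, -9]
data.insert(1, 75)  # [65, 75, 0, -9]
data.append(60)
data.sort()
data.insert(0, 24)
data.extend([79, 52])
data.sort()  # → [-9, 0, 24, 52, 60, 65, 75, 79]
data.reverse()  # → [79, 75, 65, 60, 52, 24, 0, -9]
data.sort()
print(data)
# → [-9, 0, 24, 52, 60, 65, 75, 79]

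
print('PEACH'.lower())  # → peach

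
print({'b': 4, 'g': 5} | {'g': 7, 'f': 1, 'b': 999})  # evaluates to {'b': 999, 'g': 7, 'f': 1}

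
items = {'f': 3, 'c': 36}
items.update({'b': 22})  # {'f': 3, 'c': 36, 'b': 22}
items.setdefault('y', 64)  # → 64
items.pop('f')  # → 3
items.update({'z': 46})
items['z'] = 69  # {'c': 36, 'b': 22, 'y': 64, 'z': 69}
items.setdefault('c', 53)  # 36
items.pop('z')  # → 69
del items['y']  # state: {'c': 36, 'b': 22}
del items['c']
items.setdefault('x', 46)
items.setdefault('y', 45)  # 45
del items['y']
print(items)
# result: {'b': 22, 'x': 46}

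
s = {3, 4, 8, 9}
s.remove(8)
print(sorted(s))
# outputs [3, 4, 9]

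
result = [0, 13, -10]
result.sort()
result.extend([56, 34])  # [-10, 0, 13, 56, 34]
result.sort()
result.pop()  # 56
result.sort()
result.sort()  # [-10, 0, 13, 34]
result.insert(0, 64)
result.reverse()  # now [34, 13, 0, -10, 64]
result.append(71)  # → [34, 13, 0, -10, 64, 71]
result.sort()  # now [-10, 0, 13, 34, 64, 71]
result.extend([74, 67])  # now [-10, 0, 13, 34, 64, 71, 74, 67]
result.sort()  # [-10, 0, 13, 34, 64, 67, 71, 74]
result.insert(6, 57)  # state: [-10, 0, 13, 34, 64, 67, 57, 71, 74]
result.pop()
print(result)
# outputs [-10, 0, 13, 34, 64, 67, 57, 71]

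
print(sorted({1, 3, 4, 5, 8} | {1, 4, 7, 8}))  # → [1, 3, 4, 5, 7, 8]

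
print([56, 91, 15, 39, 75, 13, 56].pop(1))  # 91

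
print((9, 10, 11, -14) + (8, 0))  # (9, 10, 11, -14, 8, 0)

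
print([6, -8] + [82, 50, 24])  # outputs [6, -8, 82, 50, 24]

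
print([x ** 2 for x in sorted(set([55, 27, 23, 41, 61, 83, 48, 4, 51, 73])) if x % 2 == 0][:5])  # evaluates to [16, 2304]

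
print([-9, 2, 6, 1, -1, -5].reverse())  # None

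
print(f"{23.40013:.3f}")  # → 23.400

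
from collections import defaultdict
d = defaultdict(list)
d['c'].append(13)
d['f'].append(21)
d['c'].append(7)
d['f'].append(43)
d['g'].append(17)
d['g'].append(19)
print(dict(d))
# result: {'c': [13, 7], 'f': [21, 43], 'g': [17, 19]}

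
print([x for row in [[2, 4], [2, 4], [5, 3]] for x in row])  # [2, 4, 2, 4, 5, 3]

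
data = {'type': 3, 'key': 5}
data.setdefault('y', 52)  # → 52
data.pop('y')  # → 52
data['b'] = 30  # {'type': 3, 'key': 5, 'b': 30}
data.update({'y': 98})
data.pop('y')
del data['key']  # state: {'type': 3, 'b': 30}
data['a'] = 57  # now {'type': 3, 'b': 30, 'a': 57}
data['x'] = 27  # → {'type': 3, 'b': 30, 'a': 57, 'x': 27}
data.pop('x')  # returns 27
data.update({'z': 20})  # {'type': 3, 'b': 30, 'a': 57, 'z': 20}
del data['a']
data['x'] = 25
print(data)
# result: {'type': 3, 'b': 30, 'z': 20, 'x': 25}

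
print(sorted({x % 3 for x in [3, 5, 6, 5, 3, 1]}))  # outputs [0, 1, 2]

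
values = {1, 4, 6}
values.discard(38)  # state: {1, 4, 6}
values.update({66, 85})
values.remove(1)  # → {4, 6, 66, 85}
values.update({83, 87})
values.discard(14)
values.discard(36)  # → {4, 6, 66, 83, 85, 87}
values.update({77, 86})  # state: {4, 6, 66, 77, 83, 85, 86, 87}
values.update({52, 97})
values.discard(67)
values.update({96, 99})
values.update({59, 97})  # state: {4, 6, 52, 59, 66, 77, 83, 85, 86, 87, 96, 97, 99}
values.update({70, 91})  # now {4, 6, 52, 59, 66, 70, 77, 83, 85, 86, 87, 91, 96, 97, 99}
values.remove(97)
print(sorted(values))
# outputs [4, 6, 52, 59, 66, 70, 77, 83, 85, 86, 87, 91, 96, 99]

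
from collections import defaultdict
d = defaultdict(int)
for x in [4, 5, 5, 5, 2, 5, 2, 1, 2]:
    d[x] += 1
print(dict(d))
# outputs {4: 1, 5: 4, 2: 3, 1: 1}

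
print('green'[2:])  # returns een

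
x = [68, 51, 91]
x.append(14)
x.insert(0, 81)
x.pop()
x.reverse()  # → [91, 51, 68, 81]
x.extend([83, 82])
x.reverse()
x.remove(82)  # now [83, 81, 68, 51, 91]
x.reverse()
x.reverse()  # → [83, 81, 68, 51, 91]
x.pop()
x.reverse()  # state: [51, 68, 81, 83]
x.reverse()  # [83, 81, 68, 51]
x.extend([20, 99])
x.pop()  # 99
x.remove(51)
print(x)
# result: [83, 81, 68, 20]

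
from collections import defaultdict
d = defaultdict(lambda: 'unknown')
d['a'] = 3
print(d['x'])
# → unknown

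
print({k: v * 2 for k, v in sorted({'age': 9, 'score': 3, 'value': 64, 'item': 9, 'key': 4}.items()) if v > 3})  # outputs {'age': 18, 'item': 18, 'key': 8, 'value': 128}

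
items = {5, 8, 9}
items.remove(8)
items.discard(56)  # {5, 9}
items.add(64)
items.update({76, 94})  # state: {5, 9, 64, 76, 94}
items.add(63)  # {5, 9, 63, 64, 76, 94}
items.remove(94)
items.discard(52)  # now {5, 9, 63, 64, 76}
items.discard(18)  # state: {5, 9, 63, 64, 76}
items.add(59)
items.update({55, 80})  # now {5, 9, 55, 59, 63, 64, 76, 80}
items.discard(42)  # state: {5, 9, 55, 59, 63, 64, 76, 80}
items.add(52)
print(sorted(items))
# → [5, 9, 52, 55, 59, 63, 64, 76, 80]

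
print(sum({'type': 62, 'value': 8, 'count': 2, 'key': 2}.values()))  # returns 74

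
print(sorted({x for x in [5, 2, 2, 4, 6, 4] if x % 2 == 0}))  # [2, 4, 6]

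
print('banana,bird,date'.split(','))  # ['banana', 'bird', 'date']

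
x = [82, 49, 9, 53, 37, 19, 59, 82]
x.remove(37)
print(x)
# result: [82, 49, 9, 53, 19, 59, 82]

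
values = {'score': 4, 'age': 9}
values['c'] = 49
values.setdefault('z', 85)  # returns 85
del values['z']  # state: {'score': 4, 'age': 9, 'c': 49}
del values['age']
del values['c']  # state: {'score': 4}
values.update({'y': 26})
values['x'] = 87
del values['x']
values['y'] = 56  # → {'score': 4, 'y': 56}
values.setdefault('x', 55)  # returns 55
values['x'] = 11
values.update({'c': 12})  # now {'score': 4, 'y': 56, 'x': 11, 'c': 12}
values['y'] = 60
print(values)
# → {'score': 4, 'y': 60, 'x': 11, 'c': 12}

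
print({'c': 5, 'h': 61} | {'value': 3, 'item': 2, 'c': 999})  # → {'c': 999, 'h': 61, 'value': 3, 'item': 2}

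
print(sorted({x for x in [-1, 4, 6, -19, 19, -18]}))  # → [-19, -18, -1, 4, 6, 19]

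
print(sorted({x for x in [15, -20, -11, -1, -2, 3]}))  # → [-20, -11, -2, -1, 3, 15]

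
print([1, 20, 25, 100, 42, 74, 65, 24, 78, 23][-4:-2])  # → [65, 24]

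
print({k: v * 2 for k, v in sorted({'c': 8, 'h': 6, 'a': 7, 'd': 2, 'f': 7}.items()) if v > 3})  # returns {'a': 14, 'c': 16, 'f': 14, 'h': 12}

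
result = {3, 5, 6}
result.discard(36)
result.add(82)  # {3, 5, 6, 82}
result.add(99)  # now {3, 5, 6, 82, 99}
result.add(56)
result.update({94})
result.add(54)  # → {3, 5, 6, 54, 56, 82, 94, 99}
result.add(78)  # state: {3, 5, 6, 54, 56, 78, 82, 94, 99}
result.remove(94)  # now {3, 5, 6, 54, 56, 78, 82, 99}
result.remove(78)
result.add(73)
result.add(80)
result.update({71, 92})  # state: {3, 5, 6, 54, 56, 71, 73, 80, 82, 92, 99}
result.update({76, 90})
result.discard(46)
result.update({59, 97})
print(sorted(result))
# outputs [3, 5, 6, 54, 56, 59, 71, 73, 76, 80, 82, 90, 92, 97, 99]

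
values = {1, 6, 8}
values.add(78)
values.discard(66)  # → {1, 6, 8, 78}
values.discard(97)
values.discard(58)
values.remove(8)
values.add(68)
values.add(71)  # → {1, 6, 68, 71, 78}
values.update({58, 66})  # {1, 6, 58, 66, 68, 71, 78}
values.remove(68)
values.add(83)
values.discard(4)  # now {1, 6, 58, 66, 71, 78, 83}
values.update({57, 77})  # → {1, 6, 57, 58, 66, 71, 77, 78, 83}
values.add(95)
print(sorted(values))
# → [1, 6, 57, 58, 66, 71, 77, 78, 83, 95]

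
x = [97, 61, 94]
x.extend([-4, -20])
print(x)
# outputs [97, 61, 94, -4, -20]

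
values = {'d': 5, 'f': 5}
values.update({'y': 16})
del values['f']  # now {'d': 5, 'y': 16}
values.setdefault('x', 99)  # 99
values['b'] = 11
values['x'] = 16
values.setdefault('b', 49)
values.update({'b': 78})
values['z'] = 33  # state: {'d': 5, 'y': 16, 'x': 16, 'b': 78, 'z': 33}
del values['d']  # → {'y': 16, 'x': 16, 'b': 78, 'z': 33}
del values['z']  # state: {'y': 16, 'x': 16, 'b': 78}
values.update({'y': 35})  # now {'y': 35, 'x': 16, 'b': 78}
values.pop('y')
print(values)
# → {'x': 16, 'b': 78}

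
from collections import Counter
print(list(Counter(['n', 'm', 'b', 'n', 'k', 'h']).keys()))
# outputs ['n', 'm', 'b', 'k', 'h']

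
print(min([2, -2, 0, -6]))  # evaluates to -6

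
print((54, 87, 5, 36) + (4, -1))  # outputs (54, 87, 5, 36, 4, -1)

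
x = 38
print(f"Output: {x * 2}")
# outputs Output: 76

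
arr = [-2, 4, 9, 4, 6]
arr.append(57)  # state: [-2, 4, 9, 4, 6, 57]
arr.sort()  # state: [-2, 4, 4, 6, 9, 57]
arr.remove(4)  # [-2, 4, 6, 9, 57]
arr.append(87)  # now [-2, 4, 6, 9, 57, 87]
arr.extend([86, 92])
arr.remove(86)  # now [-2, 4, 6, 9, 57, 87, 92]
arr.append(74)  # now [-2, 4, 6, 9, 57, 87, 92, 74]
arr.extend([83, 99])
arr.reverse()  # [99, 83, 74, 92, 87, 57, 9, 6, 4, -2]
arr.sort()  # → [-2, 4, 6, 9, 57, 74, 83, 87, 92, 99]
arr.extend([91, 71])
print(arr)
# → [-2, 4, 6, 9, 57, 74, 83, 87, 92, 99, 91, 71]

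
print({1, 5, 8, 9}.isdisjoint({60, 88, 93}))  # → True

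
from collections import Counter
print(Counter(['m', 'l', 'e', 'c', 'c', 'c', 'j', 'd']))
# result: Counter({'c': 3, 'm': 1, 'l': 1, 'e': 1, 'j': 1, 'd': 1})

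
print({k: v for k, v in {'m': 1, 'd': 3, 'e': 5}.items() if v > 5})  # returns {}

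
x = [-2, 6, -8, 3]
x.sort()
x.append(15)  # [-8, -2, 3, 6, 15]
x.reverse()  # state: [15, 6, 3, -2, -8]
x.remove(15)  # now [6, 3, -2, -8]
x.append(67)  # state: [6, 3, -2, -8, 67]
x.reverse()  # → [67, -8, -2, 3, 6]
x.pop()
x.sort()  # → [-8, -2, 3, 67]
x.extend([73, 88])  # [-8, -2, 3, 67, 73, 88]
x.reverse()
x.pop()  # -8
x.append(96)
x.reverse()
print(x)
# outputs [96, -2, 3, 67, 73, 88]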